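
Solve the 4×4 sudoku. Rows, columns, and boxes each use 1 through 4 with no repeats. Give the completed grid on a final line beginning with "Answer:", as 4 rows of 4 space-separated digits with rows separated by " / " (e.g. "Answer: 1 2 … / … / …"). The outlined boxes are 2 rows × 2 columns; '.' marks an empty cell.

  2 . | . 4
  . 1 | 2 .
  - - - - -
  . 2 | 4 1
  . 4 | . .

Step 1. [r4c3∈{3}] r4c3 is down to just 3. So r4c3=3.
Step 2. [r3c1∈{3}] r3c1 is down to just 3. So r3c1=3.
Step 3. [r1c2∈{3}] only 3 remains possible at r1c2 ⇒ r1c2=3.
Step 4. [r1c3∈{1}] only 1 remains possible at r1c3 ⇒ r1c3=1.
Step 5. [r2c1∈{4}] only 4 remains possible at r2c1. So r2c1=4.
Step 6. [r4c4∈{2}] r4c4's peers cover all but 2 ⇒ r4c4=2.
Step 7. [r4c1∈{1}] r4c1 has the single candidate 1 ⇒ r4c1=1.
Step 8. [r2c4∈{3}] r2c4's peers cover all but 3. So r2c4=3.

Answer: 2 3 1 4 / 4 1 2 3 / 3 2 4 1 / 1 4 3 2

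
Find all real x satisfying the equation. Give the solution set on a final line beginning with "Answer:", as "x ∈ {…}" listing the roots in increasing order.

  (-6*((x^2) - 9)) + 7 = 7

Step 1. [(-6*((x^2) - 9)) + 7 = 7] the outer +7 inverts by subtracting 7 ⇒ sub: -6*((x^2) - 9) = 0.
Step 2. [-6*((x^2) - 9) = 0] divide by the outer -6 ⇒ div: (x^2) - 9 = 0.
Step 3. [(x^2) - 9 = 0] add 9: x sits inside (… - 9) ⇒ sub: x^2 = 9.
Step 4. [x^2 = 9] LHS squared, RHS 9 ≥ 0: apply √ (±). So sqrt: x = 3 or -3.

Answer: x ∈ {-3, 3}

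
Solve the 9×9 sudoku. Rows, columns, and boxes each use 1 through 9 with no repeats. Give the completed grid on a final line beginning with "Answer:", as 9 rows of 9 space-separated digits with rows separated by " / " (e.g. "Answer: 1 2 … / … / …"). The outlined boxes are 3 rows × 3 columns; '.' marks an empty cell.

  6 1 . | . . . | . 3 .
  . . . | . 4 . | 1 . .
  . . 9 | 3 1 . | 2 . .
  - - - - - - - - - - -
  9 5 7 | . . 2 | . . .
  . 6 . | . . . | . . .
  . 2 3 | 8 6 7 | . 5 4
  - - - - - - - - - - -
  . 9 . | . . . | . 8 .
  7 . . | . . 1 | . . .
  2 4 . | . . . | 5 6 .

Step 1. [r4c5∈{3}] r4c5 is down to just 3 ⇒ r4c5=3.
Step 2. [r4c4∈{1,4}] across row 4, 4 lands solely at r4c4, so r4c4=4.
Step 3. [r5c4∈{1,5,9}] 1 has one home in col 4: r5c4, so r5c4=1.
Step 4. [r6c7∈{9}] r6c7 has the single candidate 9, so r6c7=9.
Step 5. [r7c6∈{3,4,5,6}] in col 6, 4 fits only at r7c6, so r7c6=4.
Step 6. [r9c6∈{3,8,9}] col 6 places 3 nowhere but r9c6 ⇒ r9c6=3.
Step 7. [r4c7∈{6,8}] in col 7, 6 fits only at r4c7. So r4c7=6.
Step 8. [r4c9∈{1,8}] 8 has one home in row 4: r4c9, so r4c9=8.
Step 9. [r1c7∈{4,7,8}] r1c7 is the only open cell in col 7 admitting 8. So r1c7=8.
Step 10. [r1c3∈{2,4,5}] r1c3 is the only open cell in row 1 admitting 4 ⇒ r1c3=4.
Step 11. [r5c3∈{8}] nothing but 8 survives at r5c3, so r5c3=8.
Step 12. [r8c2∈{3,8}] in box 7, 8 fits only at r8c2, so r8c2=8.
Step 13. [r7c1∈{1,3,5}] in box 7, 3 fits only at r7c1 ⇒ r7c1=3.
Step 14. [r7c7∈{7}] r7c7 is down to just 7, so r7c7=7.
Step 15. [r3c2∈{7}] only 7 remains possible at r3c2 ⇒ r3c2=7.
Step 16. [r5c7∈{3}] r5c7 is down to just 3. So r5c7=3.
Step 17. [r9c5∈{7,8,9}] r9c5 is the only open cell in row 9 admitting 8. So r9c5=8.
Step 18. [r1c5∈{2,5,7,9}] col 5 places 7 nowhere but r1c5. So r1c5=7.
Step 19. [r1c4∈{2,5,9}] in row 1, 2 fits only at r1c4. So r1c4=2.
Step 20. [r9c3∈{1}] only 1 remains possible at r9c3 ⇒ r9c3=1.
Step 21. [r9c9∈{9}] r9c9 is down to just 9 ⇒ r9c9=9.
Step 22. [r1c6∈{5,9}] 9 has one home in row 1: r1c6. So r1c6=9.
Step 23. [r8c4∈{5,6,9}] in col 4, 9 fits only at r8c4 ⇒ r8c4=9.
Step 24. [r7c4∈{5,6}] in box 8, 6 fits only at r7c4. So r7c4=6.
Step 25. [r2c4∈{5}] r2c4's peers cover all but 5 ⇒ r2c4=5.
Step 26. [r7c3∈{5}] r7c3's peers cover all but 5. So r7c3=5.
Step 27. [r2c1∈{8}] only 8 remains possible at r2c1. So r2c1=8.
Step 28. [r2c6∈{6}] nothing but 6 survives at r2c6. So r2c6=6.
Step 29. [r7c5∈{2}] only 2 remains possible at r7c5 ⇒ r7c5=2.
Step 30. [r2c9∈{7}] r2c9 is down to just 7. So r2c9=7.
Step 31. [r5c9∈{2}] r5c9 has the single candidate 2, so r5c9=2.
Step 32. [r8c7∈{4}] r8c7's peers cover all but 4. So r8c7=4.
Step 33. [r3c9∈{5,6}] r3c9 is the only open cell in row 3 admitting 6, so r3c9=6.
Step 34. [r8c5∈{5}] r8c5's peers cover all but 5 ⇒ r8c5=5.
Step 35. [r9c4∈{7}] nothing but 7 survives at r9c4, so r9c4=7.
Step 36. [r2c8∈{9}] nothing but 9 survives at r2c8 ⇒ r2c8=9.
Step 37. [r4c8∈{1}] only 1 remains possible at r4c8, so r4c8=1.
Step 38. [r5c1∈{4}] r5c1 has the single candidate 4. So r5c1=4.
Step 39. [r2c2∈{3}] only 3 remains possible at r2c2, so r2c2=3.
Step 40. [r5c6∈{5}] r5c6's peers cover all but 5 ⇒ r5c6=5.
Step 41. [r2c3∈{2}] only 2 remains possible at r2c3, so r2c3=2.
Step 42. [r7c9∈{1}] r7c9 is down to just 1 ⇒ r7c9=1.
Step 43. [r8c8∈{2}] r8c8's peers cover all but 2. So r8c8=2.
Step 44. [r8c9∈{3}] nothing but 3 survives at r8c9. So r8c9=3.
Step 45. [r3c6∈{8}] only 8 remains possible at r3c6, so r3c6=8.
Step 46. [r5c8∈{7}] r5c8's peers cover all but 7 ⇒ r5c8=7.
Step 47. [r8c3∈{6}] only 6 remains possible at r8c3. So r8c3=6.
Step 48. [r3c1∈{5}] r3c1's peers cover all but 5 ⇒ r3c1=5.
Step 49. [r1c9∈{5}] nothing but 5 survives at r1c9, so r1c9=5.
Step 50. [r6c1∈{1}] r6c1 is down to just 1 ⇒ r6c1=1.
Step 51. [r5c5∈{9}] nothing but 9 survives at r5c5 ⇒ r5c5=9.
Step 52. [r3c8∈{4}] r3c8 has the single candidate 4. So r3c8=4.

Answer: 6 1 4 2 7 9 8 3 5 / 8 3 2 5 4 6 1 9 7 / 5 7 9 3 1 8 2 4 6 / 9 5 7 4 3 2 6 1 8 / 4 6 8 1 9 5 3 7 2 / 1 2 3 8 6 7 9 5 4 / 3 9 5 6 2 4 7 8 1 / 7 8 6 9 5 1 4 2 3 / 2 4 1 7 8 3 5 6 9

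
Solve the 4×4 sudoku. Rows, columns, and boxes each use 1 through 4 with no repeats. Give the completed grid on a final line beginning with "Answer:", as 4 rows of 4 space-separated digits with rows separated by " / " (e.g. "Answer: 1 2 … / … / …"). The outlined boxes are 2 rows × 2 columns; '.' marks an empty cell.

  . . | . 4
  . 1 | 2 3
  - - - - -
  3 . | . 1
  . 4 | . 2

Step 1. [r3c2∈{2}] r3c2's peers cover all but 2. So r3c2=2.
Step 2. [r1c1∈{2}] nothing but 2 survives at r1c1. So r1c1=2.
Step 3. [r1c2∈{3}] only 3 remains possible at r1c2, so r1c2=3.
Step 4. [r1c3∈{1}] r1c3 has the single candidate 1, so r1c3=1.
Step 5. [r4c1∈{1}] nothing but 1 survives at r4c1, so r4c1=1.
Step 6. [r2c1∈{4}] nothing but 4 survives at r2c1, so r2c1=4.
Step 7. [r3c3∈{4}] r3c3 has the single candidate 4. So r3c3=4.
Step 8. [r4c3∈{3}] only 3 remains possible at r4c3, so r4c3=3.

Answer: 2 3 1 4 / 4 1 2 3 / 3 2 4 1 / 1 4 3 2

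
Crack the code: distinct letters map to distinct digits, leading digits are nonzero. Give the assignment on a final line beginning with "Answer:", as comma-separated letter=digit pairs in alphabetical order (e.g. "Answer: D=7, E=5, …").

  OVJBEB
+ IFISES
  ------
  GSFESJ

Step 1. [col 1: B + S ≡ J (mod 10)] B=1 is one option consistent with column 1 (B + S ≡ J (mod 10), carry-in 0) — take it ⇒ B=1.
Step 2. [col 1: B + S ≡ J (mod 10)] column 1 (B + S ≡ J (mod 10), carry-in 0) doesn't pin J yet; pick J=7 and continue ⇒ J=7.
Step 3. [col 1: B + S ≡ J (mod 10)] column 1 reads B+S+carry(0)=J with B=1, J=7; with digits 1,7 already taken and all letters distinct, the only value for S is 6, so S=6.
Step 4. [col 2: E + E ≡ S (mod 10)] no forcing yet in column 2 (carry-in 0); E=8 is free and consistent — try it, so E=8.
Step 5. [col 4: J + I ≡ F (mod 10)] several values work for F in column 4 (J + I ≡ F (mod 10), carry-in 0); try F=2 ⇒ F=2.
Step 6. [col 4: J + I ≡ F (mod 10)] in column 4 we have J+I≡F with carry-in 0; given J=7, F=2 and digits 1,2,6,7,8 already taken and all letters distinct, that pins I to 5, so I=5.
Step 7. [col 5: V + F ≡ S (mod 10)] in column 5 we have V+F≡S with carry-in 1; given F=2, S=6 and digits 1,2,5,6,7,8 already taken and all letters distinct, that pins V to 3 ⇒ V=3.
Step 8. [col 6: O + I ≡ G (mod 10)] no forcing yet in column 6 (carry-in 0); O=4 is free and consistent — try it. So O=4.
Step 9. [col 6: O + I ≡ G (mod 10)] in column 6 we have O+I≡G with carry-in 0; given O=4, I=5 and digits 1,2,3,4,5,6,7,8 already taken and all letters distinct, that pins G to 9 ⇒ G=9.

Answer: B=1, E=8, F=2, G=9, I=5, J=7, O=4, S=6, V=3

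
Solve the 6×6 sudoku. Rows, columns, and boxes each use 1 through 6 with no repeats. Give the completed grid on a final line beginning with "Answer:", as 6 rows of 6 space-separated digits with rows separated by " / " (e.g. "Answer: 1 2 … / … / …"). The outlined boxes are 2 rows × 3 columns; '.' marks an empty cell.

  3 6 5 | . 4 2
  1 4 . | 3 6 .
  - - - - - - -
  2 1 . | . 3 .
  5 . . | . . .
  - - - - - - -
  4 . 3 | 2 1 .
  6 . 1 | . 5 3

Step 1. [r4c6∈{1,4,6}] 1 has one home in col 6: r4c6, so r4c6=1.
Step 2. [r3c6∈{4,5,6}] 4 has one home in col 6: r3c6, so r3c6=4.
Step 3. [r4c4∈{6}] r4c4's peers cover all but 6 ⇒ r4c4=6.
Step 4. [r1c4∈{1}] nothing but 1 survives at r1c4. So r1c4=1.
Step 5. [r4c3∈{4}] r4c3's peers cover all but 4 ⇒ r4c3=4.
Step 6. [r5c6∈{6}] only 6 remains possible at r5c6. So r5c6=6.
Step 7. [r2c6∈{5}] r2c6 is down to just 5, so r2c6=5.
Step 8. [r5c2∈{5}] r5c2 is down to just 5, so r5c2=5.
Step 9. [r4c2∈{3}] r4c2's peers cover all but 3 ⇒ r4c2=3.
Step 10. [r3c3∈{6}] only 6 remains possible at r3c3, so r3c3=6.
Step 11. [r6c4∈{4}] r6c4 has the single candidate 4, so r6c4=4.
Step 12. [r6c2∈{2}] only 2 remains possible at r6c2, so r6c2=2.
Step 13. [r4c5∈{2}] nothing but 2 survives at r4c5 ⇒ r4c5=2.
Step 14. [r3c4∈{5}] r3c4 has the single candidate 5, so r3c4=5.
Step 15. [r2c3∈{2}] r2c3's peers cover all but 2, so r2c3=2.

Answer: 3 6 5 1 4 2 / 1 4 2 3 6 5 / 2 1 6 5 3 4 / 5 3 4 6 2 1 / 4 5 3 2 1 6 / 6 2 1 4 5 3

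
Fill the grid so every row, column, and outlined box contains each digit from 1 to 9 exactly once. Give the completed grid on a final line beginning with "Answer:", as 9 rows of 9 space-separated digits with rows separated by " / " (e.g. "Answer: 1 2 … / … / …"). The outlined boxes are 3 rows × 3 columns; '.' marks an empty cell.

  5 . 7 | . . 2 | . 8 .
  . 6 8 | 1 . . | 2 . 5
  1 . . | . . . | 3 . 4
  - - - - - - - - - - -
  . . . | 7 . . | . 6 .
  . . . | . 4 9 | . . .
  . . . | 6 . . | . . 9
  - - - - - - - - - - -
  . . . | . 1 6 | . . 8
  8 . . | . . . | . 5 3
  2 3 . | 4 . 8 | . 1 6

Step 1. [r5c9∈{1,2,7}] col 9 places 7 nowhere but r5c9 ⇒ r5c9=7.
Step 2. [r2c1∈{3,4,9}] r2c1 is the only open cell in box 1 admitting 3 ⇒ r2c1=3.
Step 3. [r4c9∈{1,2}] col 9 places 2 nowhere but r4c9 ⇒ r4c9=2.
Step 4. [r8c6∈{7}] r8c6 is down to just 7. So r8c6=7.
Step 5. [r3c5∈{5,6,7,8,9}] in row 3, 6 fits only at r3c5. So r3c5=6.
Step 6. [r1c2∈{4,9}] row 1 places 4 nowhere but r1c2, so r1c2=4.
Step 7. [r7c4∈{2,3,5,9}] across row 7, 3 lands solely at r7c4, so r7c4=3.
Step 8. [r1c4∈{9}] r1c4's peers cover all but 9, so r1c4=9.
Step 9. [r9c5∈{5,9}] box 8 places 5 nowhere but r9c5 ⇒ r9c5=5.
Step 10. [r9c3∈{9}] only 9 remains possible at r9c3. So r9c3=9.
Step 11. [r8c2∈{1}] only 1 remains possible at r8c2. So r8c2=1.
Step 12. [r3c6∈{5}] r3c6 has the single candidate 5, so r3c6=5.
Step 13. [r5c4∈{2,5,8}] col 4 places 5 nowhere but r5c4, so r5c4=5.
Step 14. [r6c5∈{2,3,8}] in box 5, 2 fits only at r6c5, so r6c5=2.
Step 15. [r4c5∈{3,8}] r4c5 is the only open cell in col 5 admitting 8, so r4c5=8.
Step 16. [r7c8∈{2,4,7,9}] row 7 places 2 nowhere but r7c8, so r7c8=2.
Step 17. [r6c8∈{3,4}] in col 8, 4 fits only at r6c8 ⇒ r6c8=4.
Step 18. [r7c7∈{4,7,9}] in row 7, 9 fits only at r7c7. So r7c7=9.
Step 19. [r3c2∈{2,9}] box 1 places 9 nowhere but r3c2, so r3c2=9.
Step 20. [r4c2∈{5}] r4c2 is down to just 5 ⇒ r4c2=5.
Step 21. [r4c7∈{1}] only 1 remains possible at r4c7. So r4c7=1.
Step 22. [r5c3∈{1,2,3,6}] row 5 places 1 nowhere but r5c3, so r5c3=1.
Step 23. [r6c3∈{3}] r6c3 has the single candidate 3. So r6c3=3.
Step 24. [r4c3∈{4}] r4c3 is down to just 4 ⇒ r4c3=4.
Step 25. [r7c2∈{7}] nothing but 7 survives at r7c2. So r7c2=7.
Step 26. [r5c7∈{8}] only 8 remains possible at r5c7 ⇒ r5c7=8.
Step 27. [r2c8∈{7,9}] row 2 places 9 nowhere but r2c8. So r2c8=9.
Step 28. [r6c7∈{5}] nothing but 5 survives at r6c7. So r6c7=5.
Step 29. [r6c6∈{1}] r6c6 has the single candidate 1 ⇒ r6c6=1.
Step 30. [r5c2∈{2}] r5c2 is down to just 2. So r5c2=2.
Step 31. [r8c5∈{9}] r8c5 is down to just 9 ⇒ r8c5=9.
Step 32. [r7c3∈{5}] nothing but 5 survives at r7c3, so r7c3=5.
Step 33. [r3c4∈{8}] nothing but 8 survives at r3c4. So r3c4=8.
Step 34. [r3c8∈{7}] r3c8's peers cover all but 7. So r3c8=7.
Step 35. [r7c1∈{4}] r7c1 has the single candidate 4 ⇒ r7c1=4.
Step 36. [r6c2∈{8}] r6c2 is down to just 8, so r6c2=8.
Step 37. [r2c5∈{7}] only 7 remains possible at r2c5, so r2c5=7.
Step 38. [r6c1∈{7}] r6c1 has the single candidate 7. So r6c1=7.
Step 39. [r2c6∈{4}] only 4 remains possible at r2c6 ⇒ r2c6=4.
Step 40. [r5c1∈{6}] r5c1 has the single candidate 6, so r5c1=6.
Step 41. [r8c3∈{6}] r8c3's peers cover all but 6 ⇒ r8c3=6.
Step 42. [r4c1∈{9}] r4c1 has the single candidate 9, so r4c1=9.
Step 43. [r8c4∈{2}] only 2 remains possible at r8c4. So r8c4=2.
Step 44. [r1c9∈{1}] r1c9's peers cover all but 1. So r1c9=1.
Step 45. [r1c7∈{6}] r1c7's peers cover all but 6. So r1c7=6.
Step 46. [r5c8∈{3}] r5c8's peers cover all but 3. So r5c8=3.
Step 47. [r4c6∈{3}] r4c6 has the single candidate 3, so r4c6=3.
Step 48. [r9c7∈{7}] only 7 remains possible at r9c7 ⇒ r9c7=7.
Step 49. [r1c5∈{3}] r1c5 is down to just 3, so r1c5=3.
Step 50. [r3c3∈{2}] only 2 remains possible at r3c3. So r3c3=2.
Step 51. [r8c7∈{4}] r8c7's peers cover all but 4, so r8c7=4.

Answer: 5 4 7 9 3 2 6 8 1 / 3 6 8 1 7 4 2 9 5 / 1 9 2 8 6 5 3 7 4 / 9 5 4 7 8 3 1 6 2 / 6 2 1 5 4 9 8 3 7 / 7 8 3 6 2 1 5 4 9 / 4 7 5 3 1 6 9 2 8 / 8 1 6 2 9 7 4 5 3 / 2 3 9 4 5 8 7 1 6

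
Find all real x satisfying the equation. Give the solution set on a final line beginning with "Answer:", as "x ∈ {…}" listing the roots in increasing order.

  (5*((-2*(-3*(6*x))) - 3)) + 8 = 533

Step 1. [(5*((-2*(-3*(6*x))) - 3)) + 8 = 533] 8 comes off first (subtract 8). So sub: 5*((-2*(-3*(6*x))) - 3) = 525.
Step 2. [5*((-2*(-3*(6*x))) - 3) = 525] divide by the outer 5. So div: (-2*(-3*(6*x))) - 3 = 105.
Step 3. [(-2*(-3*(6*x))) - 3 = 105] peel the -3: add 3 from each side. So sub: -2*(-3*(6*x)) = 108.
Step 4. [-2*(-3*(6*x)) = 108] leading coefficient -2: divide by -2, so div: -3*(6*x) = -54.
Step 5. [-3*(6*x) = -54] -3 out front; divide by -3. So div: 6*x = 18.
Step 6. [6*x = 18] 6 out front; divide by 6. So div: x = 3.

Answer: x ∈ {3}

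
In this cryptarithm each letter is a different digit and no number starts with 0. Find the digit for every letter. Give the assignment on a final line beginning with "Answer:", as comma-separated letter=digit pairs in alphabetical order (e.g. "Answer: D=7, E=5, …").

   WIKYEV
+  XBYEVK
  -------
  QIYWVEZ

Step 1. [col 1: V + K ≡ Z (mod 10)] Z=6 is one option consistent with column 1 (V + K ≡ Z (mod 10), carry-in 0) — take it. So Z=6.
Step 2. [Q] Q is the leading digit of a 7-digit sum of two 6-digit numbers; the final carry is exactly 1, so Q=1.
Step 3. [col 1: V + K ≡ Z (mod 10)] no forcing yet in column 1 (carry-in 0); V=9 is free and consistent — try it. So V=9.
Step 4. [col 1: V + K ≡ Z (mod 10)] column 1: given V=9, Z=6, carry-in 0, and digits 1,6,9 already taken and all letters distinct, V+K≡Z (mod 10) forces K=7 ⇒ K=7.
Step 5. [col 2: E + V ≡ E (mod 10)] E=3 is one option consistent with column 2 (E + V ≡ E (mod 10), carry-in 1) — take it ⇒ E=3.
Step 6. [col 3: Y + E ≡ V (mod 10)] in column 3 we have Y+E≡V with carry-in 1; given E=3, V=9 and digits 1,3,6,7,9 already taken and all letters distinct, that pins Y to 5. So Y=5.
Step 7. [col 4: K + Y ≡ W (mod 10)] from column 4 (K=7, Y=5, carry-in 0, digits 1,3,5,6,7,9 already taken and all letters distinct): W must equal 2. So W=2.
Step 8. [col 5: I + B ≡ Y (mod 10)] I=0 is one option consistent with column 5 (I + B ≡ Y (mod 10), carry-in 1) — take it, so I=0.
Step 9. [col 5: I + B ≡ Y (mod 10)] in column 5 we have I+B≡Y with carry-in 1; given I=0, Y=5 and digits 0,1,2,3,5,6,7,9 already taken and all letters distinct, that pins B to 4 ⇒ B=4.
Step 10. [col 6: W + X ≡ I (mod 10)] from column 6 (W=2, I=0, carry-in 0, digits 0,1,2,3,4,5,6,7,9 already taken and all letters distinct): X must equal 8 ⇒ X=8.

Answer: B=4, E=3, I=0, K=7, Q=1, V=9, W=2, X=8, Y=5, Z=6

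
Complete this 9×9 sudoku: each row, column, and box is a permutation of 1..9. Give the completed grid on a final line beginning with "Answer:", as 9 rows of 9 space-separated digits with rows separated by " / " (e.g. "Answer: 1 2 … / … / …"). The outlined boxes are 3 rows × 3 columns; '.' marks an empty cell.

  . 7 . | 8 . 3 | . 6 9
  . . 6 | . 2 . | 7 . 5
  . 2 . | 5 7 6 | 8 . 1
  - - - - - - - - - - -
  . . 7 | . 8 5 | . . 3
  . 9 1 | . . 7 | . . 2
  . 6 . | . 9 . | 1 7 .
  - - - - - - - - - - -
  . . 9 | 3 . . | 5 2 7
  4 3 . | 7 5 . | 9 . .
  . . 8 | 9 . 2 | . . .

Step 1. [r6c6∈{4}] r6c6 has the single candidate 4. So r6c6=4.
Step 2. [r7c2∈{1}] r7c2 has the single candidate 1. So r7c2=1.
Step 3. [r2c4∈{1,4}] r2c4 is the only open cell in col 4 admitting 4, so r2c4=4.
Step 4. [r9c9∈{4,6}] in col 9, 4 fits only at r9c9. So r9c9=4.
Step 5. [r4c1∈{2}] only 2 remains possible at r4c1 ⇒ r4c1=2.
Step 6. [r5c4∈{6}] r5c4's peers cover all but 6 ⇒ r5c4=6.
Step 7. [r5c7∈{4}] r5c7 has the single candidate 4 ⇒ r5c7=4.
Step 8. [r1c5∈{1}] r1c5's peers cover all but 1, so r1c5=1.
Step 9. [r1c1∈{5}] r1c1's peers cover all but 5, so r1c1=5.
Step 10. [r6c9∈{8}] r6c9 is down to just 8, so r6c9=8.
Step 11. [r6c1∈{3}] r6c1 is down to just 3 ⇒ r6c1=3.
Step 12. [r9c5∈{6}] nothing but 6 survives at r9c5 ⇒ r9c5=6.
Step 13. [r2c8∈{3}] r2c8's peers cover all but 3. So r2c8=3.
Step 14. [r8c8∈{1,8}] 8 has one home in col 8: r8c8, so r8c8=8.
Step 15. [r2c1∈{1,8,9}] 1 has one home in row 2: r2c1. So r2c1=1.
Step 16. [r1c3∈{4}] r1c3 has the single candidate 4. So r1c3=4.
Step 17. [r2c2∈{8}] r2c2 has the single candidate 8, so r2c2=8.
Step 18. [r8c3∈{2}] only 2 remains possible at r8c3, so r8c3=2.
Step 19. [r4c7∈{6}] r4c7 is down to just 6. So r4c7=6.
Step 20. [r3c8∈{4}] r3c8 is down to just 4. So r3c8=4.
Step 21. [r8c6∈{1}] r8c6 has the single candidate 1. So r8c6=1.
Step 22. [r7c6∈{8}] r7c6's peers cover all but 8 ⇒ r7c6=8.
Step 23. [r4c4∈{1}] r4c4 is down to just 1, so r4c4=1.
Step 24. [r3c1∈{9}] r3c1 has the single candidate 9 ⇒ r3c1=9.
Step 25. [r5c5∈{3}] r5c5 has the single candidate 3. So r5c5=3.
Step 26. [r1c7∈{2}] nothing but 2 survives at r1c7 ⇒ r1c7=2.
Step 27. [r9c1∈{7}] r9c1 is down to just 7, so r9c1=7.
Step 28. [r9c8∈{1}] only 1 remains possible at r9c8, so r9c8=1.
Step 29. [r4c8∈{9}] nothing but 9 survives at r4c8, so r4c8=9.
Step 30. [r9c7∈{3}] only 3 remains possible at r9c7, so r9c7=3.
Step 31. [r3c3∈{3}] r3c3's peers cover all but 3 ⇒ r3c3=3.
Step 32. [r2c6∈{9}] r2c6 is down to just 9, so r2c6=9.
Step 33. [r6c4∈{2}] only 2 remains possible at r6c4, so r6c4=2.
Step 34. [r7c5∈{4}] r7c5 has the single candidate 4 ⇒ r7c5=4.
Step 35. [r9c2∈{5}] nothing but 5 survives at r9c2, so r9c2=5.
Step 36. [r7c1∈{6}] r7c1's peers cover all but 6 ⇒ r7c1=6.
Step 37. [r5c8∈{5}] r5c8 has the single candidate 5. So r5c8=5.
Step 38. [r8c9∈{6}] r8c9 has the single candidate 6 ⇒ r8c9=6.
Step 39. [r4c2∈{4}] r4c2 is down to just 4, so r4c2=4.
Step 40. [r5c1∈{8}] r5c1 is down to just 8, so r5c1=8.
Step 41. [r6c3∈{5}] nothing but 5 survives at r6c3, so r6c3=5.

Answer: 5 7 4 8 1 3 2 6 9 / 1 8 6 4 2 9 7 3 5 / 9 2 3 5 7 6 8 4 1 / 2 4 7 1 8 5 6 9 3 / 8 9 1 6 3 7 4 5 2 / 3 6 5 2 9 4 1 7 8 / 6 1 9 3 4 8 5 2 7 / 4 3 2 7 5 1 9 8 6 / 7 5 8 9 6 2 3 1 4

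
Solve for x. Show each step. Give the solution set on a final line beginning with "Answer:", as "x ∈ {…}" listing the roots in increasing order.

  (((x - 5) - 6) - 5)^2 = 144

Step 1. [(((x - 5) - 6) - 5)^2 = 144] LHS squared, RHS 144 ≥ 0: apply √ (±) ⇒ sqrt: ((x - 5) - 6) - 5 = 12 or -12.
Step 2. [((x - 5) - 6) - 5 = 12 or -12] -5 is outermost — add 5 both sides, so sub: (x - 5) - 6 = 17 or -7.
Step 3. [(x - 5) - 6 = 17 or -7] add 6: x sits inside (… - 6). So sub: x - 5 = 23 or -1.
Step 4. [x - 5 = 23 or -1] add 5: x sits inside (… - 5), so sub: x = 28 or 4.

Answer: x ∈ {4, 28}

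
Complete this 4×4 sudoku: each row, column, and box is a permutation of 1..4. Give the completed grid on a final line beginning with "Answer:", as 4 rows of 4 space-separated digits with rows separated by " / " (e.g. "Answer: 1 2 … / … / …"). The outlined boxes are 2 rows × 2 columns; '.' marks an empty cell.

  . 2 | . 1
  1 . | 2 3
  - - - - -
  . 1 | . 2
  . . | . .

Step 1. [r4c2∈{3,4}] r4c2 is the only open cell in col 2 admitting 3. So r4c2=3.
Step 2. [r3c1∈{4}] r3c1's peers cover all but 4, so r3c1=4.
Step 3. [r1c3∈{4}] nothing but 4 survives at r1c3, so r1c3=4.
Step 4. [r3c3∈{3}] only 3 remains possible at r3c3 ⇒ r3c3=3.
Step 5. [r2c2∈{4}] nothing but 4 survives at r2c2 ⇒ r2c2=4.
Step 6. [r1c1∈{3}] r1c1 has the single candidate 3, so r1c1=3.
Step 7. [r4c3∈{1}] nothing but 1 survives at r4c3, so r4c3=1.
Step 8. [r4c4∈{4}] only 4 remains possible at r4c4 ⇒ r4c4=4.
Step 9. [r4c1∈{2}] only 2 remains possible at r4c1 ⇒ r4c1=2.

Answer: 3 2 4 1 / 1 4 2 3 / 4 1 3 2 / 2 3 1 4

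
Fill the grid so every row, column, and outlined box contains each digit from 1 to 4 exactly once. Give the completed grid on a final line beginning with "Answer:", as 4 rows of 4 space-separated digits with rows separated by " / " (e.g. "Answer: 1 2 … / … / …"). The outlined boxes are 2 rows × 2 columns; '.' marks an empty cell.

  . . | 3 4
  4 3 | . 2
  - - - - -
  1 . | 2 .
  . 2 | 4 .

Step 1. [r4c1∈{3}] r4c1 has the single candidate 3 ⇒ r4c1=3.
Step 2. [r2c3∈{1}] r2c3's peers cover all but 1. So r2c3=1.
Step 3. [r4c4∈{1}] r4c4 is down to just 1, so r4c4=1.
Step 4. [r3c2∈{4}] nothing but 4 survives at r3c2. So r3c2=4.
Step 5. [r1c2∈{1}] nothing but 1 survives at r1c2 ⇒ r1c2=1.
Step 6. [r1c1∈{2}] r1c1 is down to just 2. So r1c1=2.
Step 7. [r3c4∈{3}] nothing but 3 survives at r3c4 ⇒ r3c4=3.

Answer: 2 1 3 4 / 4 3 1 2 / 1 4 2 3 / 3 2 4 1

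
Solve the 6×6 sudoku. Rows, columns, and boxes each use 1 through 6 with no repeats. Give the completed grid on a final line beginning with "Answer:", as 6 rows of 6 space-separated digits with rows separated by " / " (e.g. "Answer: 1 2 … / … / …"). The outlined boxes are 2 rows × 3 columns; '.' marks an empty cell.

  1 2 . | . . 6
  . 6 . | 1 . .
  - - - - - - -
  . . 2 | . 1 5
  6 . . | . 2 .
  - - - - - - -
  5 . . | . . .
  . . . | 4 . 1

Step 1. [r6c2∈{3}] r6c2 has the single candidate 3. So r6c2=3.
Step 2. [r4c4∈{3}] r4c4 has the single candidate 3. So r4c4=3.
Step 3. [r3c2∈{4}] r3c2 has the single candidate 4 ⇒ r3c2=4.
Step 4. [r2c1∈{3,4}] 4 has one home in col 1: r2c1. So r2c1=4.
Step 5. [r6c5∈{5,6}] across row 6, 5 lands solely at r6c5, so r6c5=5.
Step 6. [r2c5∈{3}] r2c5 is down to just 3 ⇒ r2c5=3.
Step 7. [r2c3∈{5}] nothing but 5 survives at r2c3. So r2c3=5.
Step 8. [r5c4∈{2,6}] across col 4, 2 lands solely at r5c4 ⇒ r5c4=2.
Step 9. [r5c2∈{1}] r5c2 has the single candidate 1 ⇒ r5c2=1.
Step 10. [r6c3∈{6}] nothing but 6 survives at r6c3. So r6c3=6.
Step 11. [r3c4∈{6}] r3c4's peers cover all but 6, so r3c4=6.
Step 12. [r3c1∈{3}] nothing but 3 survives at r3c1, so r3c1=3.
Step 13. [r5c6∈{3}] r5c6's peers cover all but 3 ⇒ r5c6=3.
Step 14. [r4c3∈{1}] only 1 remains possible at r4c3 ⇒ r4c3=1.
Step 15. [r1c5∈{4}] nothing but 4 survives at r1c5. So r1c5=4.
Step 16. [r4c2∈{5}] r4c2 has the single candidate 5 ⇒ r4c2=5.
Step 17. [r5c3∈{4}] only 4 remains possible at r5c3 ⇒ r5c3=4.
Step 18. [r1c4∈{5}] r1c4's peers cover all but 5, so r1c4=5.
Step 19. [r4c6∈{4}] r4c6 is down to just 4. So r4c6=4.
Step 20. [r5c5∈{6}] r5c5 is down to just 6 ⇒ r5c5=6.
Step 21. [r2c6∈{2}] r2c6 has the single candidate 2 ⇒ r2c6=2.
Step 22. [r6c1∈{2}] r6c1 has the single candidate 2 ⇒ r6c1=2.
Step 23. [r1c3∈{3}] r1c3 has the single candidate 3. So r1c3=3.

Answer: 1 2 3 5 4 6 / 4 6 5 1 3 2 / 3 4 2 6 1 5 / 6 5 1 3 2 4 / 5 1 4 2 6 3 / 2 3 6 4 5 1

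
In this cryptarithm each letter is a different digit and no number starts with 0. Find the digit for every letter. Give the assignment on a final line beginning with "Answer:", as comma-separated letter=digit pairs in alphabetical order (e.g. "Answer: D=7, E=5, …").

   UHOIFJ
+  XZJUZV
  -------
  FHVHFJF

Step 1. [col 1: J + V ≡ F (mod 10)] several values work for V in column 1 (J + V ≡ F (mod 10), carry-in 0); try V=5, so V=5.
Step 2. [col 1: J + V ≡ F (mod 10)] no forcing yet in column 1 (carry-in 0); F=1 is free and consistent — try it. So F=1.
Step 3. [col 1: J + V ≡ F (mod 10)] column 1: given V=5, F=1, carry-in 0, and digits 1,5 already taken and all letters distinct, J+V≡F (mod 10) forces J=6. So J=6.
Step 4. [col 2: F + Z ≡ J (mod 10)] column 2 reads F+Z+carry(1)=J with F=1, J=6; with digits 1,5,6 already taken and all letters distinct, the only value for Z is 4, so Z=4.
Step 5. [col 3: I + U ≡ F (mod 10)] no forcing yet in column 3 (carry-in 0); U=2 is free and consistent — try it, so U=2.
Step 6. [col 3: I + U ≡ F (mod 10)] in column 3 we have I+U≡F with carry-in 0; given U=2, F=1 and digits 1,2,4,5,6 already taken and all letters distinct, that pins I to 9, so I=9.
Step 7. [col 4: O + J ≡ H (mod 10)] O=3 is one option consistent with column 4 (O + J ≡ H (mod 10), carry-in 1) — take it, so O=3.
Step 8. [col 4: O + J ≡ H (mod 10)] in column 4 we have O+J≡H with carry-in 1; given O=3, J=6 and digits 1,2,3,4,5,6,9 already taken and all letters distinct, that pins H to 0, so H=0.
Step 9. [col 6: U + X ≡ H (mod 10)] column 6 reads U+X+carry(0)=H with U=2, H=0; with digits 0,1,2,3,4,5,6,9 already taken and all letters distinct, the only value for X is 8 ⇒ X=8.

Answer: F=1, H=0, I=9, J=6, O=3, U=2, V=5, X=8, Z=4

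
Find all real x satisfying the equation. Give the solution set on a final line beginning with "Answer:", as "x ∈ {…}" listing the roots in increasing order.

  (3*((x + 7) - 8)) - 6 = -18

Step 1. [(3*((x + 7) - 8)) - 6 = -18] common factor 3 (LHS and -18) — divide through. So factor: ((x + 7) - 8) - 2 = -6.
Step 2. [((x + 7) - 8) - 2 = -6] the outer -2 inverts by adding 2. So sub: (x + 7) - 8 = -4.
Step 3. [(x + 7) - 8 = -4] the outer -8 inverts by adding 8 ⇒ sub: x + 7 = 4.
Step 4. [x + 7 = 4] peel the +7: subtract 7 from each side. So sub: x = -3.

Answer: x ∈ {-3}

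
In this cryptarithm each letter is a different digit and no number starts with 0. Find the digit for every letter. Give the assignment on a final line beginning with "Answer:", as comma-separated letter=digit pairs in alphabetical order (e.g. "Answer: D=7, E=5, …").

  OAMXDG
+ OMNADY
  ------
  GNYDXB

Step 1. [col 1: G + Y ≡ B (mod 10)] no forcing yet in column 1 (carry-in 0); G=2 is free and consistent — try it ⇒ G=2.
Step 2. [col 1: G + Y ≡ B (mod 10)] several values work for B in column 1 (G + Y ≡ B (mod 10), carry-in 0); try B=5. So B=5.
Step 3. [col 1: G + Y ≡ B (mod 10)] column 1 reads G+Y+carry(0)=B with G=2, B=5; with digits 2,5 already taken and all letters distinct, the only value for Y is 3 ⇒ Y=3.
Step 4. [col 2: D + D ≡ X (mod 10)] no forcing yet in column 2 (carry-in 0); D=9 is free and consistent — try it. So D=9.
Step 5. [col 2: D + D ≡ X (mod 10)] column 2: given D=9, carry-in 0, and digits 2,3,5,9 already taken and all letters distinct, D+D≡X (mod 10) forces X=8. So X=8.
Step 6. [col 3: X + A ≡ D (mod 10)] column 3 reads X+A+carry(1)=D with X=8, D=9; with digits 2,3,5,8,9 already taken and all letters distinct, the only value for A is 0, so A=0.
Step 7. [col 4: M + N ≡ Y (mod 10)] no forcing yet in column 4 (carry-in 0); M=6 is free and consistent — try it, so M=6.
Step 8. [col 4: M + N ≡ Y (mod 10)] column 4 reads M+N+carry(0)=Y with M=6, Y=3; with digits 0,2,3,5,6,8,9 already taken and all letters distinct, the only value for N is 7 ⇒ N=7.
Step 9. [col 6: O + O ≡ G (mod 10)] column 6: given G=2, carry-in 0, and digits 0,2,3,5,6,7,8,9 already taken and all letters distinct, O+O≡G (mod 10) forces O=1, so O=1.

Answer: A=0, B=5, D=9, G=2, M=6, N=7, O=1, X=8, Y=3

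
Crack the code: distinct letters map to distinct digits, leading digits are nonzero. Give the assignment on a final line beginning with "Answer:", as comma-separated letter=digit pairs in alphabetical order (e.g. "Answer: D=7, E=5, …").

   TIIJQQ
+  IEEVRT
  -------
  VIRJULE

Step 1. [V] V is the leading digit of a 7-digit sum of two 6-digit numbers; the final carry is exactly 1 ⇒ V=1.
Step 2. [col 1: Q + T ≡ E (mod 10)] no forcing yet in column 1 (carry-in 0); T=9 is free and consistent — try it ⇒ T=9.
Step 3. [col 1: Q + T ≡ E (mod 10)] E=5 is one option consistent with column 1 (Q + T ≡ E (mod 10), carry-in 0) — take it, so E=5.
Step 4. [col 1: Q + T ≡ E (mod 10)] from column 1 (T=9, E=5, carry-in 0, digits 1,5,9 already taken and all letters distinct): Q must equal 6 ⇒ Q=6.
Step 5. [col 2: Q + R ≡ L (mod 10)] several values work for L in column 2 (Q + R ≡ L (mod 10), carry-in 1); try L=0, so L=0.
Step 6. [col 2: Q + R ≡ L (mod 10)] in column 2 we have Q+R≡L with carry-in 1; given Q=6, L=0 and digits 0,1,5,6,9 already taken and all letters distinct, that pins R to 3. So R=3.
Step 7. [col 3: J + V ≡ U (mod 10)] in column 3 we have J+V≡U with carry-in 1; given V=1 and digits 0,1,3,5,6,9 already taken and all letters distinct, that pins J to 2, so J=2.
Step 8. [col 3: J + V ≡ U (mod 10)] in column 3 we have J+V≡U with carry-in 1; given J=2, V=1 and digits 0,1,2,3,5,6,9 already taken and all letters distinct, that pins U to 4 ⇒ U=4.
Step 9. [col 4: I + E ≡ J (mod 10)] column 4 reads I+E+carry(0)=J with E=5, J=2; with digits 0,1,2,3,4,5,6,9 already taken and all letters distinct, the only value for I is 7 ⇒ I=7.

Answer: E=5, I=7, J=2, L=0, Q=6, R=3, T=9, U=4, V=1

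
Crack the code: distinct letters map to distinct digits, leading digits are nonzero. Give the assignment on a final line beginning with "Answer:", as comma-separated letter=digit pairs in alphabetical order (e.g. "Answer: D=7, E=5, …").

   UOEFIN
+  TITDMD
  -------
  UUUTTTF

Step 1. [col 1: N + D ≡ F (mod 10)] several values work for F in column 1 (N + D ≡ F (mod 10), carry-in 0); try F=7, so F=7.
Step 2. [U] U is the leading digit of a 7-digit sum of two 6-digit numbers; the final carry is exactly 1. So U=1.
Step 3. [col 1: N + D ≡ F (mod 10)] N=5 is one option consistent with column 1 (N + D ≡ F (mod 10), carry-in 0) — take it, so N=5.
Step 4. [col 1: N + D ≡ F (mod 10)] column 1 reads N+D+carry(0)=F with N=5, F=7; with digits 1,5,7 already taken and all letters distinct, the only value for D is 2, so D=2.
Step 5. [col 2: I + M ≡ T (mod 10)] column 2 (I + M ≡ T (mod 10), carry-in 0) doesn't pin M yet; pick M=6 and continue, so M=6.
Step 6. [col 2: I + M ≡ T (mod 10)] column 2 (I + M ≡ T (mod 10), carry-in 0) doesn't pin T yet; pick T=9 and continue. So T=9.
Step 7. [col 2: I + M ≡ T (mod 10)] column 2: given M=6, T=9, carry-in 0, and digits 1,2,5,6,7,9 already taken and all letters distinct, I+M≡T (mod 10) forces I=3, so I=3.
Step 8. [col 4: E + T ≡ T (mod 10)] column 4 reads E+T+carry(0)=T with T=9; with digits 1,2,3,5,6,7,9 already taken and all letters distinct, the only value for E is 0. So E=0.
Step 9. [col 5: O + I ≡ U (mod 10)] column 5: given I=3, U=1, carry-in 0, and digits 0,1,2,3,5,6,7,9 already taken and all letters distinct, O+I≡U (mod 10) forces O=8, so O=8.

Answer: D=2, E=0, F=7, I=3, M=6, N=5, O=8, T=9, U=1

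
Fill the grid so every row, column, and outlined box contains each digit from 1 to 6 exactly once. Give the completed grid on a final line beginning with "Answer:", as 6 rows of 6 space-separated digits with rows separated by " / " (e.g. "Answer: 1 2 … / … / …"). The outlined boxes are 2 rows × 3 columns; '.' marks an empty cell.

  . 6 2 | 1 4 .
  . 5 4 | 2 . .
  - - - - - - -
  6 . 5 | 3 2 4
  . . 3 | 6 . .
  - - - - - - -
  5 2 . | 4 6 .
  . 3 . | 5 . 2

Step 1. [r6c5∈{1}] nothing but 1 survives at r6c5. So r6c5=1.
Step 2. [r4c6∈{1,5}] 1 has one home in col 6: r4c6, so r4c6=1.
Step 3. [r2c5∈{3}] only 3 remains possible at r2c5 ⇒ r2c5=3.
Step 4. [r6c1∈{4}] r6c1 has the single candidate 4, so r6c1=4.
Step 5. [r2c1∈{1}] only 1 remains possible at r2c1. So r2c1=1.
Step 6. [r5c3∈{1}] r5c3 is down to just 1. So r5c3=1.
Step 7. [r2c6∈{6}] r2c6 has the single candidate 6, so r2c6=6.
Step 8. [r1c6∈{5}] r1c6 is down to just 5, so r1c6=5.
Step 9. [r4c1∈{2}] r4c1 has the single candidate 2. So r4c1=2.
Step 10. [r6c3∈{6}] nothing but 6 survives at r6c3 ⇒ r6c3=6.
Step 11. [r3c2∈{1}] r3c2's peers cover all but 1. So r3c2=1.
Step 12. [r1c1∈{3}] nothing but 3 survives at r1c1 ⇒ r1c1=3.
Step 13. [r5c6∈{3}] only 3 remains possible at r5c6, so r5c6=3.
Step 14. [r4c2∈{4}] r4c2 is down to just 4, so r4c2=4.
Step 15. [r4c5∈{5}] r4c5's peers cover all but 5, so r4c5=5.

Answer: 3 6 2 1 4 5 / 1 5 4 2 3 6 / 6 1 5 3 2 4 / 2 4 3 6 5 1 / 5 2 1 4 6 3 / 4 3 6 5 1 2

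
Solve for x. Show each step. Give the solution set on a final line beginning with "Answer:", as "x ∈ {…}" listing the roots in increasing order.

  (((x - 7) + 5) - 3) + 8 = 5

Step 1. [(((x - 7) + 5) - 3) + 8 = 5] +8 is outermost — subtract 8 both sides ⇒ sub: ((x - 7) + 5) - 3 = -3.
Step 2. [((x - 7) + 5) - 3 = -3] add 3: x sits inside (… - 3). So sub: (x - 7) + 5 = 0.
Step 3. [(x - 7) + 5 = 0] subtract 5: x sits inside (… + 5) ⇒ sub: x - 7 = -5.
Step 4. [x - 7 = -5] add 7: x sits inside (… - 7) ⇒ sub: x = 2.

Answer: x ∈ {2}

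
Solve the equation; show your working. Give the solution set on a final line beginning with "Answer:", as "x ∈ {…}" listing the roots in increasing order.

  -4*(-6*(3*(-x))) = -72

Step 1. [-4*(-6*(3*(-x))) = -72] -4·(inner) — divide through by -4 ⇒ div: -6*(3*(-x)) = 18.
Step 2. [-6*(3*(-x)) = 18] divide by the outer -6 ⇒ div: 3*(-x) = -3.
Step 3. [3*(-x) = -3] leading coefficient 3: divide by 3. So div: -x = -1.
Step 4. [-x = -1] flip signs both sides ⇒ neg: x = 1.

Answer: x ∈ {1}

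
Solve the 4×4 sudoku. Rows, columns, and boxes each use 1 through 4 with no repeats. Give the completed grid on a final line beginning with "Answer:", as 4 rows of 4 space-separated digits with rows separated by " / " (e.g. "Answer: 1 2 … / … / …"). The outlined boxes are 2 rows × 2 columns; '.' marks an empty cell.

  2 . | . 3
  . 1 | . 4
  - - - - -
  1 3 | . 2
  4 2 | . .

Step 1. [r4c3∈{1,3}] r4c3 is the only open cell in row 4 admitting 3 ⇒ r4c3=3.
Step 2. [r1c3∈{1}] r1c3's peers cover all but 1. So r1c3=1.
Step 3. [r1c2∈{4}] nothing but 4 survives at r1c2, so r1c2=4.
Step 4. [r2c1∈{3}] r2c1's peers cover all but 3, so r2c1=3.
Step 5. [r3c3∈{4}] nothing but 4 survives at r3c3. So r3c3=4.
Step 6. [r4c4∈{1}] r4c4 has the single candidate 1 ⇒ r4c4=1.
Step 7. [r2c3∈{2}] nothing but 2 survives at r2c3 ⇒ r2c3=2.

Answer: 2 4 1 3 / 3 1 2 4 / 1 3 4 2 / 4 2 3 1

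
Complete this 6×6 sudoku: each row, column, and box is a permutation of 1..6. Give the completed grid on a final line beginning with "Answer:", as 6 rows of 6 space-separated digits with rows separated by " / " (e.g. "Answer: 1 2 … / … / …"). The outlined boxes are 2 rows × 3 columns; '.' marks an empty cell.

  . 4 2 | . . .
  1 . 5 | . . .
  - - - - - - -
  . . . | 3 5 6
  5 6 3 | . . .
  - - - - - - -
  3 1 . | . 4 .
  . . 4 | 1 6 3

Step 1. [r2c4∈{2,4,6}] 6 has one home in row 2: r2c4, so r2c4=6.
Step 2. [r2c6∈{2,4}] in row 2, 4 fits only at r2c6, so r2c6=4.
Step 3. [r1c5∈{1,3}] 3 has one home in row 1: r1c5, so r1c5=3.
Step 4. [r4c5∈{1,2}] r4c5 is the only open cell in col 5 admitting 1, so r4c5=1.
Step 5. [r6c1∈{2}] r6c1 is down to just 2 ⇒ r6c1=2.
Step 6. [r4c6∈{2}] nothing but 2 survives at r4c6 ⇒ r4c6=2.
Step 7. [r1c4∈{5}] r1c4 is down to just 5 ⇒ r1c4=5.
Step 8. [r2c5∈{2}] r2c5 is down to just 2, so r2c5=2.
Step 9. [r2c2∈{3}] only 3 remains possible at r2c2, so r2c2=3.
Step 10. [r5c6∈{5}] nothing but 5 survives at r5c6, so r5c6=5.
Step 11. [r4c4∈{4}] only 4 remains possible at r4c4 ⇒ r4c4=4.
Step 12. [r3c2∈{2}] nothing but 2 survives at r3c2. So r3c2=2.
Step 13. [r5c3∈{6}] nothing but 6 survives at r5c3, so r5c3=6.
Step 14. [r3c1∈{4}] only 4 remains possible at r3c1 ⇒ r3c1=4.
Step 15. [r5c4∈{2}] only 2 remains possible at r5c4, so r5c4=2.
Step 16. [r3c3∈{1}] nothing but 1 survives at r3c3, so r3c3=1.
Step 17. [r6c2∈{5}] r6c2 is down to just 5 ⇒ r6c2=5.
Step 18. [r1c1∈{6}] only 6 remains possible at r1c1. So r1c1=6.
Step 19. [r1c6∈{1}] r1c6's peers cover all but 1 ⇒ r1c6=1.

Answer: 6 4 2 5 3 1 / 1 3 5 6 2 4 / 4 2 1 3 5 6 / 5 6 3 4 1 2 / 3 1 6 2 4 5 / 2 5 4 1 6 3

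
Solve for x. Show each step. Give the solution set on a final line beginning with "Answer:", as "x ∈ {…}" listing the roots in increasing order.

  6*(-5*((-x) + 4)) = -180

Step 1. [6*(-5*((-x) + 4)) = -180] divide by the outer 6. So div: -5*((-x) + 4) = -30.
Step 2. [-5*((-x) + 4) = -30] -5·(inner) — divide through by -5 ⇒ div: (-x) + 4 = 6.
Step 3. [(-x) + 4 = 6] the outer +4 inverts by subtracting 4 ⇒ sub: -x = 2.
Step 4. [-x = 2] LHS negated; negate both sides. So neg: x = -2.

Answer: x ∈ {-2}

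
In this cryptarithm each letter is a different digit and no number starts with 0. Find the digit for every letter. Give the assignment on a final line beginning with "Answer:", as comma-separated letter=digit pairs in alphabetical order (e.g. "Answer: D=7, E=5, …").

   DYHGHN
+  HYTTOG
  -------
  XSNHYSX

Step 1. [col 1: N + G ≡ X (mod 10)] column 1 (N + G ≡ X (mod 10), carry-in 0) doesn't pin N yet; pick N=8 and continue. So N=8.
Step 2. [col 1: N + G ≡ X (mod 10)] column 1 (N + G ≡ X (mod 10), carry-in 0) doesn't pin G yet; pick G=3 and continue. So G=3.
Step 3. [col 1: N + G ≡ X (mod 10)] in column 1 we have N+G≡X with carry-in 0; given N=8, G=3 and digits 3,8 already taken and all letters distinct, that pins X to 1. So X=1.
Step 4. [col 2: H + O ≡ S (mod 10)] column 2 (H + O ≡ S (mod 10), carry-in 1) doesn't pin H yet; pick H=5 and continue, so H=5.
Step 5. [col 2: H + O ≡ S (mod 10)] column 2 (H + O ≡ S (mod 10), carry-in 1) doesn't pin S yet; pick S=2 and continue. So S=2.
Step 6. [col 2: H + O ≡ S (mod 10)] column 2: given H=5, S=2, carry-in 1, and digits 1,2,3,5,8 already taken and all letters distinct, H+O≡S (mod 10) forces O=6, so O=6.
Step 7. [col 3: G + T ≡ Y (mod 10)] in column 3 we have G+T≡Y with carry-in 1; given G=3 and digits 1,2,3,5,6,8 already taken and all letters distinct, that pins Y to 4, so Y=4.
Step 8. [col 3: G + T ≡ Y (mod 10)] column 3 reads G+T+carry(1)=Y with G=3, Y=4; with digits 1,2,3,4,5,6,8 already taken and all letters distinct, the only value for T is 0. So T=0.
Step 9. [col 6: D + H ≡ S (mod 10)] in column 6 we have D+H≡S with carry-in 0; given H=5, S=2 and digits 0,1,2,3,4,5,6,8 already taken and all letters distinct, that pins D to 7 ⇒ D=7.

Answer: D=7, G=3, H=5, N=8, O=6, S=2, T=0, X=1, Y=4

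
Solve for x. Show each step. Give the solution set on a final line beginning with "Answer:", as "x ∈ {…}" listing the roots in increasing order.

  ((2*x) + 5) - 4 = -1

Step 1. [((2*x) + 5) - 4 = -1] the outer -4 inverts by adding 4. So sub: (2*x) + 5 = 3.
Step 2. [(2*x) + 5 = 3] peel the +5: subtract 5 from each side, so sub: 2*x = -2.
Step 3. [2*x = -2] LHS = 2·(…); ÷2 both sides ⇒ div: x = -1.

Answer: x ∈ {-1}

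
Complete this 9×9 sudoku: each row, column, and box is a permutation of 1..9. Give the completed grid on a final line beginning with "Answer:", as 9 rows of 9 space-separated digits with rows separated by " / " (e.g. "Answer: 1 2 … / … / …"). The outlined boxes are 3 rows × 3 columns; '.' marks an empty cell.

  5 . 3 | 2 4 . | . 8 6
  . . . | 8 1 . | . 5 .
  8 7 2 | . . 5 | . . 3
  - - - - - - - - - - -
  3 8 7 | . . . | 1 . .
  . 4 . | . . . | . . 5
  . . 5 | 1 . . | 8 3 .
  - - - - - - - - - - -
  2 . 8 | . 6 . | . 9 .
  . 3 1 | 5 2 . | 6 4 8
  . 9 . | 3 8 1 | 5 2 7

Step 1. [r3c5∈{9}] r3c5's peers cover all but 9 ⇒ r3c5=9.
Step 2. [r1c6∈{7}] nothing but 7 survives at r1c6. So r1c6=7.
Step 3. [r2c2∈{6}] r2c2 has the single candidate 6. So r2c2=6.
Step 4. [r2c7∈{2,4,7,9}] 7 has one home in row 2: r2c7 ⇒ r2c7=7.
Step 5. [r5c7∈{2,9}] r5c7 is the only open cell in col 7 admitting 2. So r5c7=2.
Step 6. [r4c6∈{2,4,6,9}] r4c6 is the only open cell in row 4 admitting 2. So r4c6=2.
Step 7. [r5c6∈{3,6,8,9}] row 5 places 8 nowhere but r5c6, so r5c6=8.
Step 8. [r6c6∈{4,6,9}] in col 6, 6 fits only at r6c6 ⇒ r6c6=6.
Step 9. [r6c1∈{9}] r6c1's peers cover all but 9. So r6c1=9.
Step 10. [r5c8∈{6,7}] col 8 places 7 nowhere but r5c8. So r5c8=7.
Step 11. [r4c9∈{4,9}] in box 6, 9 fits only at r4c9 ⇒ r4c9=9.
Step 12. [r2c1∈{4}] r2c1 is down to just 4. So r2c1=4.
Step 13. [r5c3∈{6}] only 6 remains possible at r5c3 ⇒ r5c3=6.
Step 14. [r4c4∈{4}] r4c4's peers cover all but 4, so r4c4=4.
Step 15. [r7c4∈{7}] r7c4's peers cover all but 7. So r7c4=7.
Step 16. [r3c8∈{1}] r3c8 has the single candidate 1. So r3c8=1.
Step 17. [r4c5∈{5}] r4c5's peers cover all but 5, so r4c5=5.
Step 18. [r5c4∈{9}] nothing but 9 survives at r5c4, so r5c4=9.
Step 19. [r2c9∈{2}] r2c9 has the single candidate 2. So r2c9=2.
Step 20. [r1c7∈{9}] r1c7 is down to just 9. So r1c7=9.
Step 21. [r2c3∈{9}] r2c3 has the single candidate 9, so r2c3=9.
Step 22. [r7c6∈{4}] r7c6's peers cover all but 4 ⇒ r7c6=4.
Step 23. [r2c6∈{3}] r2c6 has the single candidate 3 ⇒ r2c6=3.
Step 24. [r4c8∈{6}] r4c8 has the single candidate 6, so r4c8=6.
Step 25. [r8c6∈{9}] r8c6 is down to just 9, so r8c6=9.
Step 26. [r1c2∈{1}] r1c2 has the single candidate 1. So r1c2=1.
Step 27. [r6c2∈{2}] r6c2's peers cover all but 2, so r6c2=2.
Step 28. [r7c7∈{3}] r7c7 has the single candidate 3 ⇒ r7c7=3.
Step 29. [r5c1∈{1}] nothing but 1 survives at r5c1 ⇒ r5c1=1.
Step 30. [r3c4∈{6}] r3c4 has the single candidate 6. So r3c4=6.
Step 31. [r3c7∈{4}] r3c7 is down to just 4, so r3c7=4.
Step 32. [r7c9∈{1}] r7c9's peers cover all but 1 ⇒ r7c9=1.
Step 33. [r9c1∈{6}] nothing but 6 survives at r9c1, so r9c1=6.
Step 34. [r9c3∈{4}] nothing but 4 survives at r9c3 ⇒ r9c3=4.
Step 35. [r7c2∈{5}] r7c2 has the single candidate 5. So r7c2=5.
Step 36. [r8c1∈{7}] r8c1's peers cover all but 7. So r8c1=7.
Step 37. [r5c5∈{3}] nothing but 3 survives at r5c5 ⇒ r5c5=3.
Step 38. [r6c9∈{4}] r6c9 has the single candidate 4, so r6c9=4.
Step 39. [r6c5∈{7}] r6c5 is down to just 7. So r6c5=7.

Answer: 5 1 3 2 4 7 9 8 6 / 4 6 9 8 1 3 7 5 2 / 8 7 2 6 9 5 4 1 3 / 3 8 7 4 5 2 1 6 9 / 1 4 6 9 3 8 2 7 5 / 9 2 5 1 7 6 8 3 4 / 2 5 8 7 6 4 3 9 1 / 7 3 1 5 2 9 6 4 8 / 6 9 4 3 8 1 5 2 7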